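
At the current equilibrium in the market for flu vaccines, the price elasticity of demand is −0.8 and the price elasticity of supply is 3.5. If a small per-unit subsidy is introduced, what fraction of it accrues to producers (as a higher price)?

Producer share = 8/43

For a small subsidy around the equilibrium, the benefit split depends on the relative slopes, which at a point are proportional to the elasticities.
Buyer share = εs/(εs + |εd|) = 3.5/(3.5 + 0.8) = 35/43; seller share = |εd|/(εs + |εd|) = 8/43.
So producers capture 8/43 of the subsidy.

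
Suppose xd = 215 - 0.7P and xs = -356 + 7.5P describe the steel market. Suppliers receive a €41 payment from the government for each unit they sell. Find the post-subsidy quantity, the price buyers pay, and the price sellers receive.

Pre-subsidy: 215 - 0.7P = -356 + 7.5P gives P* = 2855/41, x* = 13633/82.
With the subsidy, sellers receive Ps = Pb + 41 for each unit, where Pb is the price buyers pay.
Supply in terms of Pb becomes xs = -356 + 7.5(Pb + 41) = -48.5 + 7.5Pb. Setting this equal to demand: 215 - 0.7Pb = -48.5 + 7.5Pb, so Pb = 2635/82.
Sellers receive Ps = 2635/82 + 41 = 5997/82; x' = 215 − 0.7·(2635/82) = 31571/164.

x' = 31571/164; buyers pay 2635/82; sellers receive 5997/82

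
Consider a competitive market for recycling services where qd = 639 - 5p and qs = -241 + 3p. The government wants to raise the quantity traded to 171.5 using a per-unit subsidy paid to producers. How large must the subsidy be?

Required subsidy s = 44 per unit

At q = 171.5, invert demand for the buyer price: pb = (639 − 171.5)/5 = 93.5; invert supply for the seller price: ps = (171.5 − (-241))/3 = 137.5.
The subsidy must fill the gap: s = ps − pb = 137.5 − 93.5 = 44.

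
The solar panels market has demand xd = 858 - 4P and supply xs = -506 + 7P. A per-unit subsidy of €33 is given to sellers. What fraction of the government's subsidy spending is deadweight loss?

DWL / government spending = 21/223

Pre-subsidy: 858 - 4P = -506 + 7P gives P* = 124, x* = 362.
With the subsidy, sellers receive Ps = Pb + 33 for each unit, where Pb is the price buyers pay.
Supply in terms of Pb becomes xs = -506 + 7(Pb + 33) = -275 + 7Pb. Setting this equal to demand: 858 - 4Pb = -275 + 7Pb, so Pb = 103.
Sellers receive Ps = 103 + 33 = 136; x' = 858 − 4·103 = 446.
ΔCS = ½(362 + 446)(124 − 103) = 8484; ΔPS = ½(362 + 446)(136 − 124) = 4848.
Government spending = 33 × 446 = 14718.
DWL = ½ × 33 × (446 − 362) = 1386; fraction = 1386 / 14718 = 21/223.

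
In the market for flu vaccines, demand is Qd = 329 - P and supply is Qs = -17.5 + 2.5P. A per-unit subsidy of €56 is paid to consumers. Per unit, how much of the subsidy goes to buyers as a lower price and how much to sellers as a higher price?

Buyers gain €40 per unit; sellers gain €16 per unit

Pre-subsidy: 329 - P = -17.5 + 2.5P gives P* = 99, Q* = 230.
With the rebate, buyers effectively pay Pb = Ps − 56, where Ps is the price sellers receive.
Demand in terms of Ps becomes Qd = 329 − 1(Ps − 56) = 385 - Ps. Setting this equal to supply: 385 - Ps = -17.5 + 2.5Ps, so Ps = 115.
Buyers pay Pb = 115 − 56 = 59; Q' = -17.5 + 2.5·115 = 270.
Buyers' price falls by P* − Pb = 99 − 59 = 40; sellers' price rises by Ps − P* = 115 − 99 = 16.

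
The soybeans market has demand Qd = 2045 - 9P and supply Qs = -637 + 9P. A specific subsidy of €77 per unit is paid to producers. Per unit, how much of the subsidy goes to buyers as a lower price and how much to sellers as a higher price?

Buyers gain €38.5 per unit; sellers gain €38.5 per unit

Pre-subsidy: 2045 - 9P = -637 + 9P gives P* = 149, Q* = 704.
With the subsidy, sellers receive Ps = Pb + 77 for each unit, where Pb is the price buyers pay.
Supply in terms of Pb becomes Qs = -637 + 9(Pb + 77) = 56 + 9Pb. Setting this equal to demand: 2045 - 9Pb = 56 + 9Pb, so Pb = 110.5.
Sellers receive Ps = 110.5 + 77 = 187.5; Q' = 2045 − 9·110.5 = 1050.5.
Buyers' price falls by P* − Pb = 149 − 110.5 = 38.5; sellers' price rises by Ps − P* = 187.5 − 149 = 38.5.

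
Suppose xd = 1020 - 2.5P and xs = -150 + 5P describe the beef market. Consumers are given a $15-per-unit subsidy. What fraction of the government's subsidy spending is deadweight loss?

DWL / government spending = 5/262

Pre-subsidy: 1020 - 2.5P = -150 + 5P gives P* = 156, x* = 630.
With the rebate, buyers effectively pay Pb = Ps − 15, where Ps is the price sellers receive.
Demand in terms of Ps becomes xd = 1020 − 2.5(Ps − 15) = 1057.5 - 2.5Ps. Setting this equal to supply: 1057.5 - 2.5Ps = -150 + 5Ps, so Ps = 161.
Buyers pay Pb = 161 − 15 = 146; x' = -150 + 5·161 = 655.
ΔCS = ½(630 + 655)(156 − 146) = 6425; ΔPS = ½(630 + 655)(161 − 156) = 3212.5.
Government spending = 15 × 655 = 9825.
DWL = ½ × 15 × (655 − 630) = 187.5; fraction = 187.5 / 9825 = 5/262.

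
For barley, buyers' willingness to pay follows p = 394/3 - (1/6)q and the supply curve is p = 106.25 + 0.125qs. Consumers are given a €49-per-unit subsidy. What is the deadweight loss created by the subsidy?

Deadweight loss = €4116

Pre-subsidy: 394/3 - (1/6)q = 106.25 + 0.125q gives q* = 86 and p* = 117.
With the rebate, buyers effectively pay pb = ps − 49, where ps is the price sellers receive.
On the curves, pb = 394/3 - (1/6)q and ps = 106.25 + 0.125q; the wedge ps − pb = 49 gives 106.25 + 0.125q − (394/3 - (1/6)q) = 49, so q' = 254.
Then pb = 394/3 − (1/6)·254 = 89 and ps = 106.25 + 0.125·254 = 138.
The subsidy expands output by 254 − 86 = 168 past the efficient level; on those units the gap between marginal cost and willingness to pay runs from 0 up to 49.
DWL = ½ × 49 × 168 = 4116.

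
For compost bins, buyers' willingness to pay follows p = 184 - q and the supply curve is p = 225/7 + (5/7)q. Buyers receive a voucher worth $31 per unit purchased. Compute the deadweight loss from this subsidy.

Deadweight loss = 6727/24

Pre-subsidy: 184 - q = 225/7 + (5/7)q gives q* = 1063/12 and p* = 1145/12.
With the rebate, buyers effectively pay pb = ps − 31, where ps is the price sellers receive.
On the curves, pb = 184 - q and ps = 225/7 + (5/7)q; the wedge ps − pb = 31 gives 225/7 + (5/7)q − (184 - q) = 31, so q' = 320/3.
Then pb = 184 − 1·(320/3) = 232/3 and ps = 225/7 + (5/7)·(320/3) = 325/3.
The subsidy expands output by 320/3 − 1063/12 = 217/12 past the efficient level; on those units the gap between marginal cost and willingness to pay runs from 0 up to 31.
DWL = ½ × 31 × 217/12 = 6727/24.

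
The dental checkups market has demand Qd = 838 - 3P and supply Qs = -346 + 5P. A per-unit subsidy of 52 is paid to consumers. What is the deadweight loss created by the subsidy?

Deadweight loss = 2535

Pre-subsidy: 838 - 3P = -346 + 5P gives P* = 148, Q* = 394.
With the rebate, buyers effectively pay Pb = Ps − 52, where Ps is the price sellers receive.
Demand in terms of Ps becomes Qd = 838 − 3(Ps − 52) = 994 - 3Ps. Setting this equal to supply: 994 - 3Ps = -346 + 5Ps, so Ps = 167.5.
Buyers pay Pb = 167.5 − 52 = 115.5; Q' = -346 + 5·167.5 = 491.5.
The subsidy expands output by 491.5 − 394 = 97.5 past the efficient level; on those units the gap between marginal cost and willingness to pay runs from 0 up to 52.
DWL = ½ × 52 × 97.5 = 2535.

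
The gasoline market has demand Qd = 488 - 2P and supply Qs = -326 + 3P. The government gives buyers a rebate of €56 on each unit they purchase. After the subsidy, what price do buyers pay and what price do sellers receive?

Pre-subsidy: 488 - 2P = -326 + 3P gives P* = 162.8, Q* = 162.4.
With the rebate, buyers effectively pay Pb = Ps − 56, where Ps is the price sellers receive.
Demand in terms of Ps becomes Qd = 488 − 2(Ps − 56) = 600 - 2Ps. Setting this equal to supply: 600 - 2Ps = -326 + 3Ps, so Ps = 185.2.
Buyers pay Pb = 185.2 − 56 = 129.2; Q' = -326 + 3·185.2 = 229.6.

Buyers pay €129.2; sellers receive €185.2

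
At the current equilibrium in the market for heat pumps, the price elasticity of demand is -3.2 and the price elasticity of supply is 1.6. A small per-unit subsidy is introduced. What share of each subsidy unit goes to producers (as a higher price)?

Producer share = 2/3

For a small subsidy around the equilibrium, the benefit split depends on the relative slopes, which at a point are proportional to the elasticities.
Buyer share = εs/(εs + |εd|) = 1.6/(1.6 + 3.2) = 1/3; seller share = |εd|/(εs + |εd|) = 2/3.
So producers capture 2/3 of the subsidy.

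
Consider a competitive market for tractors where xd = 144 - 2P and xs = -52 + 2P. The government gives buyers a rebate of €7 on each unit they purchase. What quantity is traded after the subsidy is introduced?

Pre-subsidy: 144 - 2P = -52 + 2P gives P* = 49, x* = 46.
With the rebate, buyers effectively pay Pb = Ps − 7, where Ps is the price sellers receive.
Demand in terms of Ps becomes xd = 144 − 2(Ps − 7) = 158 - 2Ps. Setting this equal to supply: 158 - 2Ps = -52 + 2Ps, so Ps = 52.5.
Buyers pay Pb = 52.5 − 7 = 45.5; x' = -52 + 2·52.5 = 53.

x' = 53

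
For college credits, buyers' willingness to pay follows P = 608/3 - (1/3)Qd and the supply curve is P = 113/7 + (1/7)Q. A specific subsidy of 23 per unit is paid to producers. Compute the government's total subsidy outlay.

Pre-subsidy: 608/3 - (1/3)Q = 113/7 + (1/7)Q gives Q* = 391.7 and P* = 72.1.
With the subsidy, sellers receive Ps = Pb + 23 for each unit, where Pb is the price buyers pay.
On the curves, Pb = 608/3 - (1/3)Q and Ps = 113/7 + (1/7)Q; the wedge Ps − Pb = 23 gives 113/7 + (1/7)Q − (608/3 - (1/3)Q) = 23, so Q' = 440.
Then Pb = 608/3 − (1/3)·440 = 56 and Ps = 113/7 + (1/7)·440 = 79.
Government outlay = subsidy × quantity = 23 × 440 = 10120.

Government cost = 10120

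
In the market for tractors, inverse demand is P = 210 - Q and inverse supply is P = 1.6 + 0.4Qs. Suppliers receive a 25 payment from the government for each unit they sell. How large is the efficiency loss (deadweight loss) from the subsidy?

Deadweight loss = 3125/14

Pre-subsidy: 210 - Q = 1.6 + 0.4Q gives Q* = 1042/7 and P* = 428/7.
With the subsidy, sellers receive Ps = Pb + 25 for each unit, where Pb is the price buyers pay.
On the curves, Pb = 210 - Q and Ps = 1.6 + 0.4Q; the wedge Ps − Pb = 25 gives 1.6 + 0.4Q − (210 - Q) = 25, so Q' = 1167/7.
Then Pb = 210 − 1·(1167/7) = 303/7 and Ps = 1.6 + 0.4·(1167/7) = 478/7.
The subsidy expands output by 1167/7 − 1042/7 = 125/7 past the efficient level; on those units the gap between marginal cost and willingness to pay runs from 0 up to 25.
DWL = ½ × 25 × 125/7 = 3125/14.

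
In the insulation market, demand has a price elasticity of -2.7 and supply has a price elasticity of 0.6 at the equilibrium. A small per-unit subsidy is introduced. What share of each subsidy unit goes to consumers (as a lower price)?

For a small subsidy around the equilibrium, the benefit split depends on the relative slopes, which at a point are proportional to the elasticities.
Buyer share = εs/(εs + |εd|) = 0.6/(0.6 + 2.7) = 2/11; seller share = |εd|/(εs + |εd|) = 9/11.

Consumer share = 2/11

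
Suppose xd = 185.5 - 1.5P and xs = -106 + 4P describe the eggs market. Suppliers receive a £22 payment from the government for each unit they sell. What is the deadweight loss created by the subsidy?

Deadweight loss = £264

Pre-subsidy: 185.5 - 1.5P = -106 + 4P gives P* = 53, x* = 106.
With the subsidy, sellers receive Ps = Pb + 22 for each unit, where Pb is the price buyers pay.
Supply in terms of Pb becomes xs = -106 + 4(Pb + 22) = -18 + 4Pb. Setting this equal to demand: 185.5 - 1.5Pb = -18 + 4Pb, so Pb = 37.
Sellers receive Ps = 37 + 22 = 59; x' = 185.5 − 1.5·37 = 130.
The subsidy expands output by 130 − 106 = 24 past the efficient level; on those units the gap between marginal cost and willingness to pay runs from 0 up to 22.
DWL = ½ × 22 × 24 = 264.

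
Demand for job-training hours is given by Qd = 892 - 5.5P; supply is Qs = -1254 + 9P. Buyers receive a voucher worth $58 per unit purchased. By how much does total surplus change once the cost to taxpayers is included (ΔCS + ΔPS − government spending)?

Pre-subsidy: 892 - 5.5P = -1254 + 9P gives P* = 148, Q* = 78.
With the rebate, buyers effectively pay Pb = Ps − 58, where Ps is the price sellers receive.
Demand in terms of Ps becomes Qd = 892 − 5.5(Ps − 58) = 1211 - 5.5Ps. Setting this equal to supply: 1211 - 5.5Ps = -1254 + 9Ps, so Ps = 170.
Buyers pay Pb = 170 − 58 = 112; Q' = -1254 + 9·170 = 276.
ΔCS = ½(78 + 276)(148 − 112) = 6372; ΔPS = ½(78 + 276)(170 − 148) = 3894.
Government spending = 58 × 276 = 16008.
Net change = 6372 + 3894 − 16008 = -5742. The loss equals the DWL triangle ½·58·198.

Net change in total surplus = -$5742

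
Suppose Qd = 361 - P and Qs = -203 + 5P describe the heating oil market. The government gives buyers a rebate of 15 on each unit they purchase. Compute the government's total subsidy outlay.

Government cost = 4192.5

Pre-subsidy: 361 - P = -203 + 5P gives P* = 94, Q* = 267.
With the rebate, buyers effectively pay Pb = Ps − 15, where Ps is the price sellers receive.
Demand in terms of Ps becomes Qd = 361 − 1(Ps − 15) = 376 - Ps. Setting this equal to supply: 376 - Ps = -203 + 5Ps, so Ps = 96.5.
Buyers pay Pb = 96.5 − 15 = 81.5; Q' = -203 + 5·96.5 = 279.5.
Government outlay = subsidy × quantity = 15 × 279.5 = 4192.5.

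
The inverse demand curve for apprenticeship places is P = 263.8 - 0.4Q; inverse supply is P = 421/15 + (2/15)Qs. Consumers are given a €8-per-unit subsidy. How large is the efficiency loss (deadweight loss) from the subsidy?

Pre-subsidy: 263.8 - 0.4Q = 421/15 + (2/15)Q gives Q* = 442 and P* = 87.
With the rebate, buyers effectively pay Pb = Ps − 8, where Ps is the price sellers receive.
On the curves, Pb = 263.8 - 0.4Q and Ps = 421/15 + (2/15)Q; the wedge Ps − Pb = 8 gives 421/15 + (2/15)Q − (263.8 - 0.4Q) = 8, so Q' = 457.
Then Pb = 263.8 − 0.4·457 = 81 and Ps = 421/15 + (2/15)·457 = 89.
The subsidy expands output by 457 − 442 = 15 past the efficient level; on those units the gap between marginal cost and willingness to pay runs from 0 up to 8.
DWL = ½ × 8 × 15 = 60.

Deadweight loss = €60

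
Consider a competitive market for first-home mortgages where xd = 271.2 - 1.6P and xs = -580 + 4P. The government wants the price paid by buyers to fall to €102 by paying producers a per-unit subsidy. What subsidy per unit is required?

At a buyer price of 102, quantity demanded is 271.2 − 1.6·102 = 108.
Sellers supply 108 only when they receive Ps with -580 + 4·Ps = 108, i.e. Ps = 172.
s = Ps − Pb = 172 − 102 = 70.

Required subsidy s = €70 per unit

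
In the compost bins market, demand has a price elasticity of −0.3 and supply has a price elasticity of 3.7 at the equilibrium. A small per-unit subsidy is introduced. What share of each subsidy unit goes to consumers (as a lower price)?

Consumer share = 0.925

For a small subsidy around the equilibrium, the benefit split depends on the relative slopes, which at a point are proportional to the elasticities.
Buyer share = εs/(εs + |εd|) = 3.7/(3.7 + 0.3) = 0.925; seller share = |εd|/(εs + |εd|) = 0.075.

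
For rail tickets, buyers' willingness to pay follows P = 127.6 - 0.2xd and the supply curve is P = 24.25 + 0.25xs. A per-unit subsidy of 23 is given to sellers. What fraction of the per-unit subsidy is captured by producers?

Producer share = 5/9

Pre-subsidy: 127.6 - 0.2x = 24.25 + 0.25x gives x* = 689/3 and P* = 245/3.
With the subsidy, sellers receive Ps = Pb + 23 for each unit, where Pb is the price buyers pay.
On the curves, Pb = 127.6 - 0.2x and Ps = 24.25 + 0.25x; the wedge Ps − Pb = 23 gives 24.25 + 0.25x − (127.6 - 0.2x) = 23, so x' = 2527/9.
Then Pb = 127.6 − 0.2·(2527/9) = 643/9 and Ps = 24.25 + 0.25·(2527/9) = 850/9.
Buyers' price falls by P* − Pb = 245/3 − 643/9 = 92/9; sellers' price rises by Ps − P* = 850/9 − 245/3 = 115/9.
So producers capture (115/9)/23 = 5/9 of each unit of subsidy.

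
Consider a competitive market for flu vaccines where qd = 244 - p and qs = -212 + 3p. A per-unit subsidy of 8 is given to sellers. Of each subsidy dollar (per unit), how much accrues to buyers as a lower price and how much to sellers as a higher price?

Buyers gain 6 per unit; sellers gain 2 per unit

Pre-subsidy: 244 - p = -212 + 3p gives p* = 114, q* = 130.
With the subsidy, sellers receive ps = pb + 8 for each unit, where pb is the price buyers pay.
Supply in terms of pb becomes qs = -212 + 3(pb + 8) = -188 + 3pb. Setting this equal to demand: 244 - pb = -188 + 3pb, so pb = 108.
Sellers receive ps = 108 + 8 = 116; q' = 244 − 1·108 = 136.
Buyers' price falls by p* − pb = 114 − 108 = 6; sellers' price rises by ps − p* = 116 − 114 = 2.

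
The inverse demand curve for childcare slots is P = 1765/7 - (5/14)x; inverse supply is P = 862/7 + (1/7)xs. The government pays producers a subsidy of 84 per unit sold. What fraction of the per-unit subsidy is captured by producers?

Producer share = 2/7

Pre-subsidy: 1765/7 - (5/14)x = 862/7 + (1/7)x gives x* = 258 and P* = 160.
With the subsidy, sellers receive Ps = Pb + 84 for each unit, where Pb is the price buyers pay.
On the curves, Pb = 1765/7 - (5/14)x and Ps = 862/7 + (1/7)x; the wedge Ps − Pb = 84 gives 862/7 + (1/7)x − (1765/7 - (5/14)x) = 84, so x' = 426.
Then Pb = 1765/7 − (5/14)·426 = 100 and Ps = 862/7 + (1/7)·426 = 184.
Buyers' price falls by P* − Pb = 160 − 100 = 60; sellers' price rises by Ps − P* = 184 − 160 = 24.
So producers capture 24/84 = 2/7 of each unit of subsidy.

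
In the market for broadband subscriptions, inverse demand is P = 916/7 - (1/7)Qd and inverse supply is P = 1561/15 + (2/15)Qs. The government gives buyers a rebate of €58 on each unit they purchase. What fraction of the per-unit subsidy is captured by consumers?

Pre-subsidy: 916/7 - (1/7)Q = 1561/15 + (2/15)Q gives Q* = 97 and P* = 117.
With the rebate, buyers effectively pay Pb = Ps − 58, where Ps is the price sellers receive.
On the curves, Pb = 916/7 - (1/7)Q and Ps = 1561/15 + (2/15)Q; the wedge Ps − Pb = 58 gives 1561/15 + (2/15)Q − (916/7 - (1/7)Q) = 58, so Q' = 307.
Then Pb = 916/7 − (1/7)·307 = 87 and Ps = 1561/15 + (2/15)·307 = 145.
Buyers' price falls by P* − Pb = 117 − 87 = 30; sellers' price rises by Ps − P* = 145 − 117 = 28.
So consumers capture 30/58 = 15/29 of each unit of subsidy.

Consumer share = 15/29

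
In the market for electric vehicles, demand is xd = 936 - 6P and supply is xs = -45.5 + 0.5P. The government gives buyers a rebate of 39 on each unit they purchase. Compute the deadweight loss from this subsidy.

Pre-subsidy: 936 - 6P = -45.5 + 0.5P gives P* = 151, x* = 30.
With the rebate, buyers effectively pay Pb = Ps − 39, where Ps is the price sellers receive.
Demand in terms of Ps becomes xd = 936 − 6(Ps − 39) = 1170 - 6Ps. Setting this equal to supply: 1170 - 6Ps = -45.5 + 0.5Ps, so Ps = 187.
Buyers pay Pb = 187 − 39 = 148; x' = -45.5 + 0.5·187 = 48.
The subsidy expands output by 48 − 30 = 18 past the efficient level; on those units the gap between marginal cost and willingness to pay runs from 0 up to 39.
DWL = ½ × 39 × 18 = 351.

Deadweight loss = 351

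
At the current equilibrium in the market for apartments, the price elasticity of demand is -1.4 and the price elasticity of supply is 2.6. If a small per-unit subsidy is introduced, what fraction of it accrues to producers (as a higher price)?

For a small subsidy around the equilibrium, the benefit split depends on the relative slopes, which at a point are proportional to the elasticities.
Buyer share = εs/(εs + |εd|) = 2.6/(2.6 + 1.4) = 0.65; seller share = |εd|/(εs + |εd|) = 0.35.
So producers capture 0.35 of the subsidy.

Producer share = 0.35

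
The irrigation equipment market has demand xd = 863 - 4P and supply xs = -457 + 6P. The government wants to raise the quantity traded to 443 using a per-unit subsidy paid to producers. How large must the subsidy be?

Required subsidy s = 45 per unit

At x = 443, invert demand for the buyer price: Pb = (863 − 443)/4 = 105; invert supply for the seller price: Ps = (443 − (-457))/6 = 150.
The subsidy must fill the gap: s = Ps − Pb = 150 − 105 = 45.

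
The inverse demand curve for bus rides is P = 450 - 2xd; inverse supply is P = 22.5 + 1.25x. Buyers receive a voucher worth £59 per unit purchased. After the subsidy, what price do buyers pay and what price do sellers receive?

Pre-subsidy: 450 - 2x = 22.5 + 1.25x gives x* = 1710/13 and P* = 2430/13.
With the rebate, buyers effectively pay Pb = Ps − 59, where Ps is the price sellers receive.
On the curves, Pb = 450 - 2x and Ps = 22.5 + 1.25x; the wedge Ps − Pb = 59 gives 22.5 + 1.25x − (450 - 2x) = 59, so x' = 1946/13.
Then Pb = 450 − 2·(1946/13) = 1958/13 and Ps = 22.5 + 1.25·(1946/13) = 2725/13.

Buyers pay 1958/13; sellers receive 2725/13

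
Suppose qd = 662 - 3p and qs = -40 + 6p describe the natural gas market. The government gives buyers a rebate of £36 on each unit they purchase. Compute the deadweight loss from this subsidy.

Pre-subsidy: 662 - 3p = -40 + 6p gives p* = 78, q* = 428.
With the rebate, buyers effectively pay pb = ps − 36, where ps is the price sellers receive.
Demand in terms of ps becomes qd = 662 − 3(ps − 36) = 770 - 3ps. Setting this equal to supply: 770 - 3ps = -40 + 6ps, so ps = 90.
Buyers pay pb = 90 − 36 = 54; q' = -40 + 6·90 = 500.
The subsidy expands output by 500 − 428 = 72 past the efficient level; on those units the gap between marginal cost and willingness to pay runs from 0 up to 36.
DWL = ½ × 36 × 72 = 1296.

Deadweight loss = £1296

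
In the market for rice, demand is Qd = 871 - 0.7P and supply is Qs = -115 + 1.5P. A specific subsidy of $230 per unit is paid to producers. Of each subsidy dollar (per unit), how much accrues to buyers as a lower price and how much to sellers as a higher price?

Buyers gain 1725/11 per unit; sellers gain 805/11 per unit

Pre-subsidy: 871 - 0.7P = -115 + 1.5P gives P* = 4930/11, Q* = 6130/11.
With the subsidy, sellers receive Ps = Pb + 230 for each unit, where Pb is the price buyers pay.
Supply in terms of Pb becomes Qs = -115 + 1.5(Pb + 230) = 230 + 1.5Pb. Setting this equal to demand: 871 - 0.7Pb = 230 + 1.5Pb, so Pb = 3205/11.
Sellers receive Ps = 3205/11 + 230 = 5735/11; Q' = 871 − 0.7·(3205/11) = 14675/22.
Buyers' price falls by P* − Pb = 4930/11 − 3205/11 = 1725/11; sellers' price rises by Ps − P* = 5735/11 − 4930/11 = 805/11.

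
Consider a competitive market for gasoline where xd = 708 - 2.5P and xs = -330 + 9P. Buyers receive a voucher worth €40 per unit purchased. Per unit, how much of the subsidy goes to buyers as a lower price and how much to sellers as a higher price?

Buyers gain 720/23 per unit; sellers gain 200/23 per unit

Pre-subsidy: 708 - 2.5P = -330 + 9P gives P* = 2076/23, x* = 11094/23.
With the rebate, buyers effectively pay Pb = Ps − 40, where Ps is the price sellers receive.
Demand in terms of Ps becomes xd = 708 − 2.5(Ps − 40) = 808 - 2.5Ps. Setting this equal to supply: 808 - 2.5Ps = -330 + 9Ps, so Ps = 2276/23.
Buyers pay Pb = 2276/23 − 40 = 1356/23; x' = -330 + 9·(2276/23) = 12894/23.
Buyers' price falls by P* − Pb = 2076/23 − 1356/23 = 720/23; sellers' price rises by Ps − P* = 2276/23 − 2076/23 = 200/23.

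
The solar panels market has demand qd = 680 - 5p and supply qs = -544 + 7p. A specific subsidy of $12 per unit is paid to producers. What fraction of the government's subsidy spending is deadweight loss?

DWL / government spending = 7/82

Pre-subsidy: 680 - 5p = -544 + 7p gives p* = 102, q* = 170.
With the subsidy, sellers receive ps = pb + 12 for each unit, where pb is the price buyers pay.
Supply in terms of pb becomes qs = -544 + 7(pb + 12) = -460 + 7pb. Setting this equal to demand: 680 - 5pb = -460 + 7pb, so pb = 95.
Sellers receive ps = 95 + 12 = 107; q' = 680 − 5·95 = 205.
ΔCS = ½(170 + 205)(102 − 95) = 1312.5; ΔPS = ½(170 + 205)(107 − 102) = 937.5.
Government spending = 12 × 205 = 2460.
DWL = ½ × 12 × (205 − 170) = 210; fraction = 210 / 2460 = 7/82.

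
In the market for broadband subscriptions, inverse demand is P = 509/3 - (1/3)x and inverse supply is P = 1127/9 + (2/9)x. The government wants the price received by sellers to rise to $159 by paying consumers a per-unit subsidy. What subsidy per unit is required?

Required subsidy s = $40 per unit

At a seller price of 159, quantity supplied is -563.5 + 4.5·159 = 152.
Buyers absorb 152 only when they pay Pb = 509/3 − (1/3)·152 = 119.
s = Ps − Pb = 159 − 119 = 40.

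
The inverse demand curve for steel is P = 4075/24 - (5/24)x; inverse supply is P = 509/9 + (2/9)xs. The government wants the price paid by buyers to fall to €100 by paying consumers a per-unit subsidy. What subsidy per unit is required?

At a buyer price of 100, quantity demanded is 815 − 4.8·100 = 335.
Sellers supply 335 only when they receive Ps = 509/9 + (2/9)·335 = 131.
s = Ps − Pb = 131 − 100 = 31.

Required subsidy s = €31 per unit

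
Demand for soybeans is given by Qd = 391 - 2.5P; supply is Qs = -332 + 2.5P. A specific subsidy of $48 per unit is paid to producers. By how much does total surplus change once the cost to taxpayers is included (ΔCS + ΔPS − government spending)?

Pre-subsidy: 391 - 2.5P = -332 + 2.5P gives P* = 144.6, Q* = 29.5.
With the subsidy, sellers receive Ps = Pb + 48 for each unit, where Pb is the price buyers pay.
Supply in terms of Pb becomes Qs = -332 + 2.5(Pb + 48) = -212 + 2.5Pb. Setting this equal to demand: 391 - 2.5Pb = -212 + 2.5Pb, so Pb = 120.6.
Sellers receive Ps = 120.6 + 48 = 168.6; Q' = 391 − 2.5·120.6 = 89.5.
ΔCS = ½(29.5 + 89.5)(144.6 − 120.6) = 1428; ΔPS = ½(29.5 + 89.5)(168.6 − 144.6) = 1428.
Government spending = 48 × 89.5 = 4296.
Net change = 1428 + 1428 − 4296 = -1440. The loss equals the DWL triangle ½·48·60.

Net change in total surplus = -$1440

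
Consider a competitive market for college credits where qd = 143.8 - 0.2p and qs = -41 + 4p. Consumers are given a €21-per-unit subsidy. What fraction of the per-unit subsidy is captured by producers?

Pre-subsidy: 143.8 - 0.2p = -41 + 4p gives p* = 44, q* = 135.
With the rebate, buyers effectively pay pb = ps − 21, where ps is the price sellers receive.
Demand in terms of ps becomes qd = 143.8 − 0.2(ps − 21) = 148 - 0.2ps. Setting this equal to supply: 148 - 0.2ps = -41 + 4ps, so ps = 45.
Buyers pay pb = 45 − 21 = 24; q' = -41 + 4·45 = 139.
Buyers' price falls by p* − pb = 44 − 24 = 20; sellers' price rises by ps − p* = 45 − 44 = 1.
So producers capture 1/21 = 1/21 of each unit of subsidy.

Producer share = 1/21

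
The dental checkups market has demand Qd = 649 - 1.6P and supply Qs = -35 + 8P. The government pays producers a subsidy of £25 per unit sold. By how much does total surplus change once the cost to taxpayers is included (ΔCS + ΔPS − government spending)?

Pre-subsidy: 649 - 1.6P = -35 + 8P gives P* = 71.25, Q* = 535.
With the subsidy, sellers receive Ps = Pb + 25 for each unit, where Pb is the price buyers pay.
Supply in terms of Pb becomes Qs = -35 + 8(Pb + 25) = 165 + 8Pb. Setting this equal to demand: 649 - 1.6Pb = 165 + 8Pb, so Pb = 605/12.
Sellers receive Ps = 605/12 + 25 = 905/12; Q' = 649 − 1.6·(605/12) = 1705/3.
ΔCS = ½(535 + 1705/3)(71.25 − 605/12) = 206875/18; ΔPS = ½(535 + 1705/3)(905/12 − 71.25) = 41375/18.
Government spending = 25 × 1705/3 = 42625/3.
Net change = 206875/18 + 41375/18 − 42625/3 = -1250/3. The loss equals the DWL triangle ½·25·100/3.

Net change in total surplus = -1250/3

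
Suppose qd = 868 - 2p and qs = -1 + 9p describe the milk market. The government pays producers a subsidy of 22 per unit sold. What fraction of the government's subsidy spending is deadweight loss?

Pre-subsidy: 868 - 2p = -1 + 9p gives p* = 79, q* = 710.
With the subsidy, sellers receive ps = pb + 22 for each unit, where pb is the price buyers pay.
Supply in terms of pb becomes qs = -1 + 9(pb + 22) = 197 + 9pb. Setting this equal to demand: 868 - 2pb = 197 + 9pb, so pb = 61.
Sellers receive ps = 61 + 22 = 83; q' = 868 − 2·61 = 746.
ΔCS = ½(710 + 746)(79 − 61) = 13104; ΔPS = ½(710 + 746)(83 − 79) = 2912.
Government spending = 22 × 746 = 16412.
DWL = ½ × 22 × (746 − 710) = 396; fraction = 396 / 16412 = 9/373.

DWL / government spending = 9/373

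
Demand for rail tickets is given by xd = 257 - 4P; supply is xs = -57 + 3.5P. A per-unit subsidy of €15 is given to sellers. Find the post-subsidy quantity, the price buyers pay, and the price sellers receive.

x' = 1763/15; buyers pay 523/15; sellers receive 748/15

Pre-subsidy: 257 - 4P = -57 + 3.5P gives P* = 628/15, x* = 1343/15.
With the subsidy, sellers receive Ps = Pb + 15 for each unit, where Pb is the price buyers pay.
Supply in terms of Pb becomes xs = -57 + 3.5(Pb + 15) = -4.5 + 3.5Pb. Setting this equal to demand: 257 - 4Pb = -4.5 + 3.5Pb, so Pb = 523/15.
Sellers receive Ps = 523/15 + 15 = 748/15; x' = 257 − 4·(523/15) = 1763/15.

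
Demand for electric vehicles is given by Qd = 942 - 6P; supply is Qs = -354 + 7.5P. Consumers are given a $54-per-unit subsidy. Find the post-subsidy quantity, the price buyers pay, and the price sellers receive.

Pre-subsidy: 942 - 6P = -354 + 7.5P gives P* = 96, Q* = 366.
With the rebate, buyers effectively pay Pb = Ps − 54, where Ps is the price sellers receive.
Demand in terms of Ps becomes Qd = 942 − 6(Ps − 54) = 1266 - 6Ps. Setting this equal to supply: 1266 - 6Ps = -354 + 7.5Ps, so Ps = 120.
Buyers pay Pb = 120 − 54 = 66; Q' = -354 + 7.5·120 = 546.

Q' = 546; buyers pay $66; sellers receive $120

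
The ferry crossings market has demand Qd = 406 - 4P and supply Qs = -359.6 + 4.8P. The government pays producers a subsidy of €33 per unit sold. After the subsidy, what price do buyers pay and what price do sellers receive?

Pre-subsidy: 406 - 4P = -359.6 + 4.8P gives P* = 87, Q* = 58.
With the subsidy, sellers receive Ps = Pb + 33 for each unit, where Pb is the price buyers pay.
Supply in terms of Pb becomes Qs = -359.6 + 4.8(Pb + 33) = -201.2 + 4.8Pb. Setting this equal to demand: 406 - 4Pb = -201.2 + 4.8Pb, so Pb = 69.
Sellers receive Ps = 69 + 33 = 102; Q' = 406 − 4·69 = 130.

Buyers pay €69; sellers receive €102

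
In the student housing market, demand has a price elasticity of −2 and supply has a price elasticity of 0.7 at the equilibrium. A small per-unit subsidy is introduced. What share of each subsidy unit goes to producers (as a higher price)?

For a small subsidy around the equilibrium, the benefit split depends on the relative slopes, which at a point are proportional to the elasticities.
Buyer share = εs/(εs + |εd|) = 0.7/(0.7 + 2) = 7/27; seller share = |εd|/(εs + |εd|) = 20/27.
So producers capture 20/27 of the subsidy.

Producer share = 20/27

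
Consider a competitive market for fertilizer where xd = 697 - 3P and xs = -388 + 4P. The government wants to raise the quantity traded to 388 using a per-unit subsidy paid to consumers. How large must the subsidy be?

Required subsidy s = 91 per unit

At x = 388, invert demand for the buyer price: Pb = (697 − 388)/3 = 103; invert supply for the seller price: Ps = (388 − (-388))/4 = 194.
The subsidy must fill the gap: s = Ps − Pb = 194 − 103 = 91.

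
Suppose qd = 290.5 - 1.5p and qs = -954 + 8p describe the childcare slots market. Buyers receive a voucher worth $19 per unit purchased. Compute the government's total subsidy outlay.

Pre-subsidy: 290.5 - 1.5p = -954 + 8p gives p* = 131, q* = 94.
With the rebate, buyers effectively pay pb = ps − 19, where ps is the price sellers receive.
Demand in terms of ps becomes qd = 290.5 − 1.5(ps − 19) = 319 - 1.5ps. Setting this equal to supply: 319 - 1.5ps = -954 + 8ps, so ps = 134.
Buyers pay pb = 134 − 19 = 115; q' = -954 + 8·134 = 118.
Government outlay = subsidy × quantity = 19 × 118 = 2242.

Government cost = $2242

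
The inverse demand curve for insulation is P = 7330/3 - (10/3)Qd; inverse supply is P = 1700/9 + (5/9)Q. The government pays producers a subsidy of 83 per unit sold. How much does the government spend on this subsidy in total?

Pre-subsidy: 7330/3 - (10/3)Q = 1700/9 + (5/9)Q gives Q* = 4058/7 and P* = 10730/21.
With the subsidy, sellers receive Ps = Pb + 83 for each unit, where Pb is the price buyers pay.
On the curves, Pb = 7330/3 - (10/3)Q and Ps = 1700/9 + (5/9)Q; the wedge Ps − Pb = 83 gives 1700/9 + (5/9)Q − (7330/3 - (10/3)Q) = 83, so Q' = 21037/35.
Then Pb = 7330/3 − (10/3)·(21037/35) = 9236/21 and Ps = 1700/9 + (5/9)·(21037/35) = 10979/21.
Government outlay = subsidy × quantity = 83 × 21037/35 = 1746071/35.

Government cost = 1746071/35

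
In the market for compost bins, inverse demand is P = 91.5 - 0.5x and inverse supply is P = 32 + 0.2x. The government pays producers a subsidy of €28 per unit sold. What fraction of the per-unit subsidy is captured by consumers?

Consumer share = 5/7

Pre-subsidy: 91.5 - 0.5x = 32 + 0.2x gives x* = 85 and P* = 49.
With the subsidy, sellers receive Ps = Pb + 28 for each unit, where Pb is the price buyers pay.
On the curves, Pb = 91.5 - 0.5x and Ps = 32 + 0.2x; the wedge Ps − Pb = 28 gives 32 + 0.2x − (91.5 - 0.5x) = 28, so x' = 125.
Then Pb = 91.5 − 0.5·125 = 29 and Ps = 32 + 0.2·125 = 57.
Buyers' price falls by P* − Pb = 49 − 29 = 20; sellers' price rises by Ps − P* = 57 − 49 = 8.
So consumers capture 20/28 = 5/7 of each unit of subsidy.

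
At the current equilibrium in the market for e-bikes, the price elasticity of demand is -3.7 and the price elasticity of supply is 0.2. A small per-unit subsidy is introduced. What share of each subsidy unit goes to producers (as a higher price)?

Producer share = 37/39

For a small subsidy around the equilibrium, the benefit split depends on the relative slopes, which at a point are proportional to the elasticities.
Buyer share = εs/(εs + |εd|) = 0.2/(0.2 + 3.7) = 2/39; seller share = |εd|/(εs + |εd|) = 37/39.
So producers capture 37/39 of the subsidy.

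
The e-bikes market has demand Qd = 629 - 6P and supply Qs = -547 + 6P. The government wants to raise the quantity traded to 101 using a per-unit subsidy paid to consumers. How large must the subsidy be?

At Q = 101, invert demand for the buyer price: Pb = (629 − 101)/6 = 88; invert supply for the seller price: Ps = (101 − (-547))/6 = 108.
The subsidy must fill the gap: s = Ps − Pb = 108 − 88 = 20.

Required subsidy s = 20 per unit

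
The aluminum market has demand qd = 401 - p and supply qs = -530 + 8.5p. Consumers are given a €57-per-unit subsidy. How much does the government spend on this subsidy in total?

Pre-subsidy: 401 - p = -530 + 8.5p gives p* = 98, q* = 303.
With the rebate, buyers effectively pay pb = ps − 57, where ps is the price sellers receive.
Demand in terms of ps becomes qd = 401 − 1(ps − 57) = 458 - ps. Setting this equal to supply: 458 - ps = -530 + 8.5ps, so ps = 104.
Buyers pay pb = 104 − 57 = 47; q' = -530 + 8.5·104 = 354.
Government outlay = subsidy × quantity = 57 × 354 = 20178.

Government cost = €20178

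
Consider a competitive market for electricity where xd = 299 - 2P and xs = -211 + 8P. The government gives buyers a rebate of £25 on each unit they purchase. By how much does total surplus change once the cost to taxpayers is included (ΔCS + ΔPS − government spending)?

Net change in total surplus = -£500

Pre-subsidy: 299 - 2P = -211 + 8P gives P* = 51, x* = 197.
With the rebate, buyers effectively pay Pb = Ps − 25, where Ps is the price sellers receive.
Demand in terms of Ps becomes xd = 299 − 2(Ps − 25) = 349 - 2Ps. Setting this equal to supply: 349 - 2Ps = -211 + 8Ps, so Ps = 56.
Buyers pay Pb = 56 − 25 = 31; x' = -211 + 8·56 = 237.
ΔCS = ½(197 + 237)(51 − 31) = 4340; ΔPS = ½(197 + 237)(56 − 51) = 1085.
Government spending = 25 × 237 = 5925.
Net change = 4340 + 1085 − 5925 = -500. The loss equals the DWL triangle ½·25·40.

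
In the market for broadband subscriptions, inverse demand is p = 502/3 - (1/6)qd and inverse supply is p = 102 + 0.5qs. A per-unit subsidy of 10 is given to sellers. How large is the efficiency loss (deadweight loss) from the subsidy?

Deadweight loss = 75

Pre-subsidy: 502/3 - (1/6)q = 102 + 0.5q gives q* = 98 and p* = 151.
With the subsidy, sellers receive ps = pb + 10 for each unit, where pb is the price buyers pay.
On the curves, pb = 502/3 - (1/6)q and ps = 102 + 0.5q; the wedge ps − pb = 10 gives 102 + 0.5q − (502/3 - (1/6)q) = 10, so q' = 113.
Then pb = 502/3 − (1/6)·113 = 148.5 and ps = 102 + 0.5·113 = 158.5.
The subsidy expands output by 113 − 98 = 15 past the efficient level; on those units the gap between marginal cost and willingness to pay runs from 0 up to 10.
DWL = ½ × 10 × 15 = 75.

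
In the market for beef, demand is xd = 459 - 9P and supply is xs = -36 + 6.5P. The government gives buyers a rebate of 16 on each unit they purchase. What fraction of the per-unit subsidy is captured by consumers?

Pre-subsidy: 459 - 9P = -36 + 6.5P gives P* = 990/31, x* = 5319/31.
With the rebate, buyers effectively pay Pb = Ps − 16, where Ps is the price sellers receive.
Demand in terms of Ps becomes xd = 459 − 9(Ps − 16) = 603 - 9Ps. Setting this equal to supply: 603 - 9Ps = -36 + 6.5Ps, so Ps = 1278/31.
Buyers pay Pb = 1278/31 − 16 = 782/31; x' = -36 + 6.5·(1278/31) = 7191/31.
Buyers' price falls by P* − Pb = 990/31 − 782/31 = 208/31; sellers' price rises by Ps − P* = 1278/31 − 990/31 = 288/31.
So consumers capture (208/31)/16 = 13/31 of each unit of subsidy.

Consumer share = 13/31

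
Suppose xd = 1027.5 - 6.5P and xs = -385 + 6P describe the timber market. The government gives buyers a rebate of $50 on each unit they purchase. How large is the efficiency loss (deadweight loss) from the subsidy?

Pre-subsidy: 1027.5 - 6.5P = -385 + 6P gives P* = 113, x* = 293.
With the rebate, buyers effectively pay Pb = Ps − 50, where Ps is the price sellers receive.
Demand in terms of Ps becomes xd = 1027.5 − 6.5(Ps − 50) = 1352.5 - 6.5Ps. Setting this equal to supply: 1352.5 - 6.5Ps = -385 + 6Ps, so Ps = 139.
Buyers pay Pb = 139 − 50 = 89; x' = -385 + 6·139 = 449.
The subsidy expands output by 449 − 293 = 156 past the efficient level; on those units the gap between marginal cost and willingness to pay runs from 0 up to 50.
DWL = ½ × 50 × 156 = 3900.

Deadweight loss = $3900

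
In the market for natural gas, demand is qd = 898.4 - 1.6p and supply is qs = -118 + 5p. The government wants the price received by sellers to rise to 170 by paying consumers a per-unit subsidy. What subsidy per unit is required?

Required subsidy s = 66 per unit

At a seller price of 170, quantity supplied is -118 + 5·170 = 732.
Buyers absorb 732 only when they pay pb with 898.4 − 1.6·pb = 732, i.e. pb = 104.
s = ps − pb = 170 − 104 = 66.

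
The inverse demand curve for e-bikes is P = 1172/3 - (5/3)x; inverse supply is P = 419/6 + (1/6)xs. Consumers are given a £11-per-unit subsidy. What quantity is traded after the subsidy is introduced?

x' = 181

Pre-subsidy: 1172/3 - (5/3)x = 419/6 + (1/6)x gives x* = 175 and P* = 99.
With the rebate, buyers effectively pay Pb = Ps − 11, where Ps is the price sellers receive.
On the curves, Pb = 1172/3 - (5/3)x and Ps = 419/6 + (1/6)x; the wedge Ps − Pb = 11 gives 419/6 + (1/6)x − (1172/3 - (5/3)x) = 11, so x' = 181.
Then Pb = 1172/3 − (5/3)·181 = 89 and Ps = 419/6 + (1/6)·181 = 100.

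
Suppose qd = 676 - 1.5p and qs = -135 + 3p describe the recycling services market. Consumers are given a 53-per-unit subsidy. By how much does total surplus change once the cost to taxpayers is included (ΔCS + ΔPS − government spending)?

Pre-subsidy: 676 - 1.5p = -135 + 3p gives p* = 1622/9, q* = 1217/3.
With the rebate, buyers effectively pay pb = ps − 53, where ps is the price sellers receive.
Demand in terms of ps becomes qd = 676 − 1.5(ps − 53) = 755.5 - 1.5ps. Setting this equal to supply: 755.5 - 1.5ps = -135 + 3ps, so ps = 1781/9.
Buyers pay pb = 1781/9 − 53 = 1304/9; q' = -135 + 3·(1781/9) = 1376/3.
ΔCS = ½(1217/3 + 1376/3)(1622/9 − 1304/9) = 137429/9; ΔPS = ½(1217/3 + 1376/3)(1781/9 − 1622/9) = 137429/18.
Government spending = 53 × 1376/3 = 72928/3.
Net change = 137429/9 + 137429/18 − 72928/3 = -1404.5. The loss equals the DWL triangle ½·53·53.

Net change in total surplus = -1404.5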